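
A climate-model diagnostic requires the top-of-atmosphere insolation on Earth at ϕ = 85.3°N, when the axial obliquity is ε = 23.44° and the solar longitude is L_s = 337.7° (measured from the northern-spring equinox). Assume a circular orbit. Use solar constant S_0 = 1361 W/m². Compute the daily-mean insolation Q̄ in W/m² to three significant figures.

Q̄ ≈ 0.00 W/m²

Solar declination: sin δ = sin ε · sin L_s = sin 23.44° × sin 337.7° = -0.15094, so δ = -8.682°.
cos h₀ = −tan(+85.3°) tan(-8.682°) = 1.8572 ≥ 1 ⇒ polar night, h₀ = 0 and Q̄ = 0.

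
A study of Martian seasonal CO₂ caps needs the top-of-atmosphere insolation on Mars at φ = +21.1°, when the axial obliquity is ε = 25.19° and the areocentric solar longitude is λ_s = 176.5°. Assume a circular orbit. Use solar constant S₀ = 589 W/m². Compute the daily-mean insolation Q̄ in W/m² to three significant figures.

sin δ = sin 25.19° × sin 176.5° = 0.02598, so δ = +1.489°.
cos H₀ = −tan(+21.1°) tan(+1.489°) = -0.0100, H₀ = 1.5808 rad.
Bracket: H₀ sin φ sin δ + cos φ cos δ sin H₀ = 1.5808×0.36000×0.02598 + 0.93295×0.99966×0.99995 = 0.014785 + 0.932586 = 0.947371.
Q̄ = (S₀/π) × [bracket] = (589/π) × 0.947371 = 177.6 W/m².

Q̄ ≈ 178 W/m²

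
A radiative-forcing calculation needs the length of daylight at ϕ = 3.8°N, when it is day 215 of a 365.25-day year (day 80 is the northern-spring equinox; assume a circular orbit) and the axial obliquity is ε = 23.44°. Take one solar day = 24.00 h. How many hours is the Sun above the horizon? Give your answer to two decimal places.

Solar longitude: L_s = 360° × (215 − 80)/365.25 = 133.060°.
sin δ = sin 23.44° × sin 133.060° = 0.29064, so δ = +16.896°.
cos h₀ = −tan ϕ · tan δ = −tan(+3.8°) × tan(+16.896°) = -0.0202, so h₀ = 1.5910 rad = 91.16°.
Daylight = 2h₀/(2π) × 24.00 h = (1.5910/π) × 24.00 = 12.15 h.

12.15 h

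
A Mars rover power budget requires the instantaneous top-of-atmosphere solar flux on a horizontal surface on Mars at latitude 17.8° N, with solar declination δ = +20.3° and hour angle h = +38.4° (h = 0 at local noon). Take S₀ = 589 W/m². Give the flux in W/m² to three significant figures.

cos θ_z = sin φ sin δ + cos φ cos δ cos h = 0.106057 + 0.699832 = 0.805889.
Flux = S₀ · cos θ_z = 589 × 0.805889 = 474.7 W/m².

475 W/m²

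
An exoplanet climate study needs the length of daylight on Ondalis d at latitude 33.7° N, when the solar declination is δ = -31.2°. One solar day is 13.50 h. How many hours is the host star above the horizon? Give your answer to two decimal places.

cos H₀ = −tan φ · tan δ = −tan(+33.7°) × tan(-31.200°) = 0.4039, so H₀ = 1.1550 rad = 66.18°.
Daylight = 2H₀/(2π) × 13.50 h = (1.1550/π) × 13.50 = 4.96 h.

4.96 h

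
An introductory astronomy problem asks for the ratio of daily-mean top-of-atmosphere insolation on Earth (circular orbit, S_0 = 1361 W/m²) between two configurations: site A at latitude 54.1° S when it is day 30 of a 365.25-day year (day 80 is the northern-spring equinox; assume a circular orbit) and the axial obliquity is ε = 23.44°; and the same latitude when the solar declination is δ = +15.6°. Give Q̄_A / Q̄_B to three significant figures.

— Configuration A (ϕ=-54.1°):
Solar longitude: L_s = 360° × (30 − 80)/365.25 = -49.281°, i.e. -49.281° + 360° = 310.719°.
sin δ = sin 23.44° × sin 310.719° = -0.30149, so δ = -17.547°.
cos h₀ = −tan(-54.1°) tan(-17.547°) = -0.4368, h₀ = 2.0229 rad.
Bracket: h₀ sin ϕ sin δ + cos ϕ cos δ sin h₀ = 2.0229×-0.81004×-0.30149 + 0.58637×0.95347×0.89955 = 0.494031 + 0.502926 = 0.996957.
Q̄ = (S_0/π) × [bracket] = (1361/π) × 0.996957 = 431.90 W/m².
— Configuration B (ϕ=-54.1°):
cos h₀ = −tan(-54.1°) tan(+15.600°) = 0.3857, h₀ = 1.1748 rad.
Bracket: h₀ sin ϕ sin δ + cos ϕ cos δ sin h₀ = 1.1748×-0.81004×0.26892 + 0.58637×0.96316×0.92262 = -0.255914 + 0.521066 = 0.265152.
Q̄ = (S_0/π) × [bracket] = (1361/π) × 0.265152 = 114.87 W/m².
Ratio Q̄_A / Q̄_B = 431.90 / 114.87 = 3.760.

Q̄_A / Q̄_B ≈ 3.76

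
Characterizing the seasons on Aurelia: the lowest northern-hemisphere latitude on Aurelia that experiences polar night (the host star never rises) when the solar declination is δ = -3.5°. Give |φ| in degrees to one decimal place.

Polar night requires cos H₀ = −tan φ tan δ ≥ 1, i.e. tan φ tan δ ≤ −1.
The boundary is |tan φ| · |tan δ| = 1, so |φ| = 90° − |δ| = 90° − 3.5° = 86.5° in the northern hemisphere.

|φ| = 86.5°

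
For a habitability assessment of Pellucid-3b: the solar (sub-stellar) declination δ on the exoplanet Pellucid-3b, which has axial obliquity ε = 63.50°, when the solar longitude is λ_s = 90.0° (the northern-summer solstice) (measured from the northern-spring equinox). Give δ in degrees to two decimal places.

δ = +63.50°

sin δ = sin ε · sin λ_s = sin 63.50° × sin 90.0° = 0.894934.
δ = arcsin(0.894934) = +63.50°.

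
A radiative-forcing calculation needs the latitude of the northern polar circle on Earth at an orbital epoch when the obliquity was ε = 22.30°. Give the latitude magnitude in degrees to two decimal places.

The polar circle is the lowest latitude that experiences at least one full rotation of continuous daylight at the northern-summer solstice; it lies at |φ| = 90° − ε = 90° − 22.30° = 67.70°.

67.70°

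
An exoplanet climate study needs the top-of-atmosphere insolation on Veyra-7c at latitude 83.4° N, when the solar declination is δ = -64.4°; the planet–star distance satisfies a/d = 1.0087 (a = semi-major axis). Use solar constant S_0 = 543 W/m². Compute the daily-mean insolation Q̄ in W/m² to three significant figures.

Q̄ ≈ 0.00 W/m²

cos h₀ = −tan(+83.4°) tan(-64.400°) = 18.0388 ≥ 1 ⇒ polar night, h₀ = 0 and Q̄ = 0.
Inverse-square distance factor (a/d)² = 1.0087² = 1.017476.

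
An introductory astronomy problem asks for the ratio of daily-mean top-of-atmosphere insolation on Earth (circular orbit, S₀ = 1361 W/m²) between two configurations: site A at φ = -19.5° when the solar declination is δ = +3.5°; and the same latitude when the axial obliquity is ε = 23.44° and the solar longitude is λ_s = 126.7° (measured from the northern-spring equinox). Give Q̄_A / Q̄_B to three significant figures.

Q̄_A / Q̄_B ≈ 1.24

— Configuration A (φ=-19.5°):
cos H₀ = −tan(-19.5°) tan(+3.500°) = 0.0217, H₀ = 1.5491 rad.
Bracket: H₀ sin φ sin δ + cos φ cos δ sin H₀ = 1.5491×-0.33381×0.06105 + 0.94264×0.99813×0.99977 = -0.031569 + 0.940661 = 0.909092.
Q̄ = (S₀/π) × [bracket] = (1361/π) × 0.909092 = 393.84 W/m².
— Configuration B (φ=-19.5°):
Solar declination: sin δ = sin ε · sin λ_s = sin 23.44° × sin 126.7° = 0.31894, so δ = +18.599°.
cos H₀ = −tan(-19.5°) tan(+18.599°) = 0.1192, H₀ = 1.4513 rad.
Bracket: H₀ sin φ sin δ + cos φ cos δ sin H₀ = 1.4513×-0.33381×0.31894 + 0.94264×0.94778×0.99287 = -0.154513 + 0.887045 = 0.732532.
Q̄ = (S₀/π) × [bracket] = (1361/π) × 0.732532 = 317.35 W/m².
Ratio Q̄_A / Q̄_B = 393.84 / 317.35 = 1.241.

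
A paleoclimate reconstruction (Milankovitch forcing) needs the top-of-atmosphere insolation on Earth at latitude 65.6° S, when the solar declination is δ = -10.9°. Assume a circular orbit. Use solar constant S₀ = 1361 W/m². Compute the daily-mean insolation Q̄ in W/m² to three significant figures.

cos H₀ = −tan(-65.6°) tan(-10.900°) = -0.4245, H₀ = 2.0092 rad.
Bracket: H₀ sin φ sin δ + cos φ cos δ sin H₀ = 2.0092×-0.91068×-0.18910 + 0.41310×0.98196×0.90542 = 0.346004 + 0.367282 = 0.713286.
Q̄ = (S₀/π) × [bracket] = (1361/π) × 0.713286 = 309.0 W/m².

Q̄ ≈ 309 W/m²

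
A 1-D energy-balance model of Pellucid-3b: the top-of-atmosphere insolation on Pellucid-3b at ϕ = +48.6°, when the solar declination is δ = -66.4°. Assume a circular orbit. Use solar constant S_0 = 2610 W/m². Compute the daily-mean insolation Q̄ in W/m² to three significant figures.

Q̄ ≈ 0.00 W/m²

cos h₀ = −tan(+48.6°) tan(-66.400°) = 2.5963 ≥ 1 ⇒ polar night, h₀ = 0 and Q̄ = 0.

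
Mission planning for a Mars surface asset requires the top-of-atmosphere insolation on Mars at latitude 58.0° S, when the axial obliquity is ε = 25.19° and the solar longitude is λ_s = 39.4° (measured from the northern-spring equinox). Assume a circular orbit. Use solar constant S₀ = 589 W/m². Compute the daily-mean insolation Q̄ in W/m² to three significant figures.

Solar declination: sin δ = sin ε · sin λ_s = sin 25.19° × sin 39.4° = 0.27015, so δ = +15.673°.
cos H₀ = −tan(-58.0°) tan(+15.673°) = 0.4490, H₀ = 1.1051 rad.
Bracket: H₀ sin φ sin δ + cos φ cos δ sin H₀ = 1.1051×-0.84805×0.27015 + 0.52992×0.96282×0.89351 = -0.253179 + 0.455885 = 0.202706.
Q̄ = (S₀/π) × [bracket] = (589/π) × 0.202706 = 38.00 W/m².

Q̄ ≈ 38.0 W/m²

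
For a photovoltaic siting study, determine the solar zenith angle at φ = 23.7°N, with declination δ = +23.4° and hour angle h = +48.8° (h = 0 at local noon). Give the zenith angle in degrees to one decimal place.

cos θ_z = sin φ sin δ + cos φ cos δ cos h = 0.159633 + 0.553532 = 0.713165.
θ_z = arccos(0.713165) = 44.5°.

θ_z = 44.5°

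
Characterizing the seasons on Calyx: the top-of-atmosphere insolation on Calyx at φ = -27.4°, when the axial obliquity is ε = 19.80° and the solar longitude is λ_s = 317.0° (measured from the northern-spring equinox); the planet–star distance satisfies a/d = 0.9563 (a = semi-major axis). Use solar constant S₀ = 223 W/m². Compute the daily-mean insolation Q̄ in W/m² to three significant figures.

Solar declination: sin δ = sin ε · sin λ_s = sin 19.80° × sin 317.0° = -0.23102, so δ = -13.357°.
cos H₀ = −tan(-27.4°) tan(-13.357°) = -0.1231, H₀ = 1.6942 rad.
Bracket: H₀ sin φ sin δ + cos φ cos δ sin H₀ = 1.6942×-0.46020×-0.23102 + 0.88782×0.97295×0.99240 = 0.180120 + 0.857240 = 1.037360.
Inverse-square distance factor (a/d)² = 0.9563² = 0.914510.
Q̄ = (S₀/π) × 0.914510 × [bracket] = (223/π) × 0.914510 × 1.037360 = 67.34 W/m².

Q̄ ≈ 67.3 W/m²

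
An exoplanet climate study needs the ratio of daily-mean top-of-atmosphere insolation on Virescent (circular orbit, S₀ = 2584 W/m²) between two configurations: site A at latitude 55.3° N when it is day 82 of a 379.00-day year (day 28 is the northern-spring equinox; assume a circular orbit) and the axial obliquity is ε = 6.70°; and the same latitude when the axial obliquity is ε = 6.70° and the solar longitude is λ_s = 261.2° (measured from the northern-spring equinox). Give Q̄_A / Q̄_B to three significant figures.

Q̄_A / Q̄_B ≈ 1.62

— Configuration A (φ=+55.3°):
Solar longitude: λ_s = 360° × (82 − 28)/379.00 = 51.293°.
sin δ = sin 6.70° × sin 51.293° = 0.09104, so δ = +5.224°.
cos H₀ = −tan(+55.3°) tan(+5.224°) = -0.1320, H₀ = 1.7032 rad.
Bracket: H₀ sin φ sin δ + cos φ cos δ sin H₀ = 1.7032×0.82214×0.09104 + 0.56928×0.99585×0.99125 = 0.127480 + 0.561957 = 0.689437.
Q̄ = (S₀/π) × [bracket] = (2584/π) × 0.689437 = 567.07 W/m².
— Configuration B (φ=+55.3°):
Solar declination: sin δ = sin ε · sin λ_s = sin 6.70° × sin 261.2° = -0.11530, so δ = -6.621°.
cos H₀ = −tan(+55.3°) tan(-6.621°) = 0.1676, H₀ = 1.4024 rad.
Bracket: H₀ sin φ sin δ + cos φ cos δ sin H₀ = 1.4024×0.82214×-0.11530 + 0.56928×0.99333×0.98585 = -0.132937 + 0.557481 = 0.424544.
Q̄ = (S₀/π) × [bracket] = (2584/π) × 0.424544 = 349.19 W/m².
Ratio Q̄_A / Q̄_B = 567.07 / 349.19 = 1.624.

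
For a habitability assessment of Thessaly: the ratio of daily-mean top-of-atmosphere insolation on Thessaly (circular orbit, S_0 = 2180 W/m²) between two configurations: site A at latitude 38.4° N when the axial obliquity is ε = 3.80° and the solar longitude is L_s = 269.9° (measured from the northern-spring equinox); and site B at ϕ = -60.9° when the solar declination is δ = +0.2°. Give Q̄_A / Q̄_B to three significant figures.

Q̄_A / Q̄_B ≈ 1.49

— Configuration A (ϕ=+38.4°):
Solar declination: sin δ = sin ε · sin L_s = sin 3.80° × sin 269.9° = -0.06627, so δ = -3.800°.
cos h₀ = −tan(+38.4°) tan(-3.800°) = 0.0526, h₀ = 1.5181 rad.
Bracket: h₀ sin ϕ sin δ + cos ϕ cos δ sin h₀ = 1.5181×0.62115×-0.06627 + 0.78369×0.99780×0.99861 = -0.062490 + 0.780879 = 0.718389.
Q̄ = (S_0/π) × [bracket] = (2180/π) × 0.718389 = 498.50 W/m².
— Configuration B (ϕ=-60.9°):
cos h₀ = −tan(-60.9°) tan(+0.200°) = 0.0063, h₀ = 1.5645 rad.
Bracket: h₀ sin ϕ sin δ + cos ϕ cos δ sin h₀ = 1.5645×-0.87377×0.00349 + 0.48634×0.99999×0.99998 = -0.004771 + 0.486325 = 0.481554.
Q̄ = (S_0/π) × [bracket] = (2180/π) × 0.481554 = 334.16 W/m².
Ratio Q̄_A / Q̄_B = 498.50 / 334.16 = 1.492.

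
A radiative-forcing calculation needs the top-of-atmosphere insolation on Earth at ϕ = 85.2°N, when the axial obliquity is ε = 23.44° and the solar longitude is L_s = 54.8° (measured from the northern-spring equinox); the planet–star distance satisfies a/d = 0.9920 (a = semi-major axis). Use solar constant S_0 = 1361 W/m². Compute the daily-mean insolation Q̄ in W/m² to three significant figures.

Q̄ ≈ 434 W/m²

Solar declination: sin δ = sin ε · sin L_s = sin 23.44° × sin 54.8° = 0.32505, so δ = +18.969°.
cos h₀ = −tan(+85.2°) tan(+18.969°) = -4.0932 ≤ −1 ⇒ polar day, h₀ = π.
Bracket: h₀ sin ϕ sin δ + cos ϕ cos δ sin h₀ = 3.1416×0.99649×0.32505 + 0.08368×0.94570×0.00000 = 1.017593 + 0.000000 = 1.017593.
Inverse-square distance factor (a/d)² = 0.9920² = 0.984064.
Q̄ = (S_0/π) × 0.984064 × [bracket] = (1361/π) × 0.984064 × 1.017593 = 433.8 W/m².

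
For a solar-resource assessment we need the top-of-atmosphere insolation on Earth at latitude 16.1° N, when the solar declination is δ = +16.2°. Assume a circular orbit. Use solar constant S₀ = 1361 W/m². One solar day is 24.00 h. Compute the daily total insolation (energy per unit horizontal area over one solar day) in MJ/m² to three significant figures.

39.2 MJ/m²

cos H₀ = −tan(+16.1°) tan(+16.200°) = -0.0839, H₀ = 1.6548 rad.
Bracket: H₀ sin φ sin δ + cos φ cos δ sin H₀ = 1.6548×0.27731×0.27899 + 0.96078×0.96029×0.99648 = 0.128026 + 0.919380 = 1.047406.
Q̄ = (S₀/π) × [bracket] = (1361/π) × 1.047406 = 453.76 W/m².
Daily total = Q̄ × 24.00 h × 3600 s/h = 453.76 × 24.00 × 3600 / 10⁶ = 39.20 MJ/m².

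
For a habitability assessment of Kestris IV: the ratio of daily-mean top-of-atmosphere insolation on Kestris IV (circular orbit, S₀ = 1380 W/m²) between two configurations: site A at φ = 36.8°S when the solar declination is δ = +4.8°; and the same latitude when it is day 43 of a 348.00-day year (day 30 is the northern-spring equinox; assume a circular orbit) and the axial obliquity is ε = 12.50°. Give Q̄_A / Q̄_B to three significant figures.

— Configuration A (φ=-36.8°):
cos H₀ = −tan(-36.8°) tan(+4.800°) = 0.0628, H₀ = 1.5079 rad.
Bracket: H₀ sin φ sin δ + cos φ cos δ sin H₀ = 1.5079×-0.59902×0.08368 + 0.80073×0.99649×0.99802 = -0.075585 + 0.796340 = 0.720755.
Q̄ = (S₀/π) × [bracket] = (1380/π) × 0.720755 = 316.60 W/m².
— Configuration B (φ=-36.8°):
Solar longitude: λ_s = 360° × (43 − 30)/348.00 = 13.448°.
sin δ = sin 12.50° × sin 13.448° = 0.05034, so δ = +2.885°.
cos H₀ = −tan(-36.8°) tan(+2.885°) = 0.0377, H₀ = 1.5331 rad.
Bracket: H₀ sin φ sin δ + cos φ cos δ sin H₀ = 1.5331×-0.59902×0.05034 + 0.80073×0.99873×0.99929 = -0.046230 + 0.799145 = 0.752915.
Q̄ = (S₀/π) × [bracket] = (1380/π) × 0.752915 = 330.73 W/m².
Ratio Q̄_A / Q̄_B = 316.60 / 330.73 = 0.9573.

Q̄_A / Q̄_B ≈ 0.957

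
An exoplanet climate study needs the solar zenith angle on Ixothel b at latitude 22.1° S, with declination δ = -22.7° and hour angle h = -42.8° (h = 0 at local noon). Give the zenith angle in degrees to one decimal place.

θ_z = 39.4°

cos θ_z = sin φ sin δ + cos φ cos δ cos h = 0.145187 + 0.627161 = 0.772348.
θ_z = arccos(0.772348) = 39.4°.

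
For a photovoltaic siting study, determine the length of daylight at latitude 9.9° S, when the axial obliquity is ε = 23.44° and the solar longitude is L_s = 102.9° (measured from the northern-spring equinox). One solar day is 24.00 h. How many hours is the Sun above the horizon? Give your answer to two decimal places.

11.44 h

Solar declination: sin δ = sin ε · sin L_s = sin 23.44° × sin 102.9° = 0.38775, so δ = +22.814°.
cos h₀ = −tan ϕ · tan δ = −tan(-9.9°) × tan(+22.814°) = 0.0734, so h₀ = 1.4973 rad = 85.79°.
Daylight = 2h₀/(2π) × 24.00 h = (1.4973/π) × 24.00 = 11.44 h.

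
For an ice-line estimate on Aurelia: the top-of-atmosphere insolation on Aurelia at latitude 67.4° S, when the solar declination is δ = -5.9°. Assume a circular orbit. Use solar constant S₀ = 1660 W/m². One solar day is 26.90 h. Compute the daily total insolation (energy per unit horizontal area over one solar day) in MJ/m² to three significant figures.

cos H₀ = −tan(-67.4°) tan(-5.900°) = -0.2483, H₀ = 1.8217 rad.
Bracket: H₀ sin φ sin δ + cos φ cos δ sin H₀ = 1.8217×-0.92321×-0.10279 + 0.38430×0.99470×0.96869 = 0.172873 + 0.370295 = 0.543168.
Q̄ = (S₀/π) × [bracket] = (1660/π) × 0.543168 = 287.01 W/m².
Daily total = Q̄ × 26.90 h × 3600 s/h = 287.01 × 26.90 × 3600 / 10⁶ = 27.79 MJ/m².

27.8 MJ/m²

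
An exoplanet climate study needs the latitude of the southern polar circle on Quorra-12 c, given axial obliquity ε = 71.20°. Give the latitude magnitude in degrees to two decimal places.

18.80°

The polar circle is the lowest latitude that experiences at least one full rotation of continuous darkness at the northern-summer solstice; it lies at |φ| = 90° − ε = 90° − 71.20° = 18.80°.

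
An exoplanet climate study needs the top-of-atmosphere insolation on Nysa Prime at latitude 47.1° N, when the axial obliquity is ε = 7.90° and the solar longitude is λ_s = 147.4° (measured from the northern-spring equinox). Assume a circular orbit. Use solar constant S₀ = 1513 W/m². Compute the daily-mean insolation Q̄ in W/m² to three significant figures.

Q̄ ≈ 369 W/m²

Solar declination: sin δ = sin ε · sin λ_s = sin 7.90° × sin 147.4° = 0.07405, so δ = +4.247°.
cos H₀ = −tan(+47.1°) tan(+4.247°) = -0.0799, H₀ = 1.6508 rad.
Bracket: H₀ sin φ sin δ + cos φ cos δ sin H₀ = 1.6508×0.73254×0.07405 + 0.68072×0.99725×0.99680 = 0.089547 + 0.676676 = 0.766223.
Q̄ = (S₀/π) × [bracket] = (1513/π) × 0.766223 = 369.0 W/m².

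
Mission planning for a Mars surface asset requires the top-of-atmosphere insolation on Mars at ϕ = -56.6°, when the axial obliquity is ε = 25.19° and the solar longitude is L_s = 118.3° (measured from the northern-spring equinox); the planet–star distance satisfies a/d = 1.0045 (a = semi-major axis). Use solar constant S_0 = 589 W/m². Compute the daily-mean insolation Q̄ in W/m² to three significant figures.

Solar declination: sin δ = sin ε · sin L_s = sin 25.19° × sin 118.3° = 0.37475, so δ = +22.009°.
cos h₀ = −tan(-56.6°) tan(+22.009°) = 0.6130, h₀ = 0.9109 rad.
Bracket: h₀ sin ϕ sin δ + cos ϕ cos δ sin h₀ = 0.9109×-0.83485×0.37475 + 0.55048×0.92713×0.79007 = -0.284984 + 0.403225 = 0.118241.
Inverse-square distance factor (a/d)² = 1.0045² = 1.009020.
Q̄ = (S_0/π) × 1.009020 × [bracket] = (589/π) × 1.009020 × 0.118241 = 22.37 W/m².

Q̄ ≈ 22.4 W/m²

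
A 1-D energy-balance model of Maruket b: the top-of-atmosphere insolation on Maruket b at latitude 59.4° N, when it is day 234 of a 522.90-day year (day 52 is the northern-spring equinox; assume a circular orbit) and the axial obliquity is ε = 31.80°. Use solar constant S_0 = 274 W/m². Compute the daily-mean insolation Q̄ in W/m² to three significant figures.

Q̄ ≈ 105 W/m²

Solar longitude: L_s = 360° × (234 − 52)/522.90 = 125.301°.
sin δ = sin 31.80° × sin 125.301° = 0.43006, so δ = +25.471°.
cos h₀ = −tan(+59.4°) tan(+25.471°) = -0.8055, h₀ = 2.5073 rad.
Bracket: h₀ sin ϕ sin δ + cos ϕ cos δ sin h₀ = 2.5073×0.86074×0.43006 + 0.50904×0.90280×0.59261 = 0.928127 + 0.272341 = 1.200468.
Q̄ = (S_0/π) × [bracket] = (274/π) × 1.200468 = 104.7 W/m².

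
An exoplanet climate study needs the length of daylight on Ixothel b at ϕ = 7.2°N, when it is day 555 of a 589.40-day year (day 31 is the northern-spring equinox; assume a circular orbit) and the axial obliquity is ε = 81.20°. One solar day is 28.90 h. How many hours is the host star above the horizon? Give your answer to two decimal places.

13.49 h

Solar longitude: L_s = 360° × (555 − 31)/589.40 = 320.054°.
sin δ = sin 81.20° × sin 320.054° = -0.63450, so δ = -39.383°.
cos h₀ = −tan ϕ · tan δ = −tan(+7.2°) × tan(-39.383°) = 0.1037, so h₀ = 1.4669 rad = 84.05°.
Daylight = 2h₀/(2π) × 28.90 h = (1.4669/π) × 28.90 = 13.49 h.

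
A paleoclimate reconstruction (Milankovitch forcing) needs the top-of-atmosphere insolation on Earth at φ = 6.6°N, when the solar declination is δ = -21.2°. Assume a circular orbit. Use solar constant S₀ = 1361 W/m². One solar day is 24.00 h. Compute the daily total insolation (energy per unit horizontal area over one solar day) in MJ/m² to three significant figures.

cos H₀ = −tan(+6.6°) tan(-21.200°) = 0.0449, H₀ = 1.5259 rad.
Bracket: H₀ sin φ sin δ + cos φ cos δ sin H₀ = 1.5259×0.11494×-0.36162 + 0.99337×0.93232×0.99899 = -0.063423 + 0.925203 = 0.861780.
Q̄ = (S₀/π) × [bracket] = (1361/π) × 0.861780 = 373.34 W/m².
Daily total = Q̄ × 24.00 h × 3600 s/h = 373.34 × 24.00 × 3600 / 10⁶ = 32.26 MJ/m².

32.3 MJ/m²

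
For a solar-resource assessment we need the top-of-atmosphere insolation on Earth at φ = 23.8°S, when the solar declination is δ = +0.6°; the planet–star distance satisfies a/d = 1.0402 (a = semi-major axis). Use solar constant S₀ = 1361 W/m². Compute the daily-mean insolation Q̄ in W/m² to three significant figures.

cos H₀ = −tan(-23.8°) tan(+0.600°) = 0.0046, H₀ = 1.5662 rad.
Bracket: H₀ sin φ sin δ + cos φ cos δ sin H₀ = 1.5662×-0.40355×0.01047 + 0.91496×0.99995×0.99999 = -0.006617 + 0.914905 = 0.908288.
Inverse-square distance factor (a/d)² = 1.0402² = 1.082016.
Q̄ = (S₀/π) × 1.082016 × [bracket] = (1361/π) × 1.082016 × 0.908288 = 425.8 W/m².

Q̄ ≈ 426 W/m²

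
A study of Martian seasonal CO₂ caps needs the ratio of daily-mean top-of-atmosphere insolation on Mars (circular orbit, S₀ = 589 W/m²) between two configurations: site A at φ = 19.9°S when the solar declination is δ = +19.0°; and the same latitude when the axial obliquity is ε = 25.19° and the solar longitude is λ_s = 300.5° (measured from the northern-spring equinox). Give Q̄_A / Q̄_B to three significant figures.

Q̄_A / Q̄_B ≈ 0.669

— Configuration A (φ=-19.9°):
cos H₀ = −tan(-19.9°) tan(+19.000°) = 0.1246, H₀ = 1.4458 rad.
Bracket: H₀ sin φ sin δ + cos φ cos δ sin H₀ = 1.4458×-0.34038×0.32557 + 0.94029×0.94552×0.99220 = -0.160220 + 0.882128 = 0.721908.
Q̄ = (S₀/π) × [bracket] = (589/π) × 0.721908 = 135.35 W/m².
— Configuration B (φ=-19.9°):
Solar declination: sin δ = sin ε · sin λ_s = sin 25.19° × sin 300.5° = -0.36673, so δ = -21.514°.
cos H₀ = −tan(-19.9°) tan(-21.514°) = -0.1427, H₀ = 1.7140 rad.
Bracket: H₀ sin φ sin δ + cos φ cos δ sin H₀ = 1.7140×-0.34038×-0.36673 + 0.94029×0.93033×0.98977 = 0.213954 + 0.865831 = 1.079785.
Q̄ = (S₀/π) × [bracket] = (589/π) × 1.079785 = 202.44 W/m².
Ratio Q̄_A / Q̄_B = 135.35 / 202.44 = 0.6686.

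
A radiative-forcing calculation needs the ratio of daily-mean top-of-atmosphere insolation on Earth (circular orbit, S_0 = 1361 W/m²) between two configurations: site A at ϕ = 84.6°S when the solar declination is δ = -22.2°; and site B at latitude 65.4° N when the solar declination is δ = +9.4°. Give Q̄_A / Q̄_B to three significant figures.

— Configuration A (ϕ=-84.6°):
cos h₀ = −tan(-84.6°) tan(-22.200°) = -4.3172 ≤ −1 ⇒ polar day, h₀ = π.
Bracket: h₀ sin ϕ sin δ + cos ϕ cos δ sin h₀ = 3.1416×-0.99556×-0.37784 + 0.09411×0.92587×0.00000 = 1.181752 + 0.000000 = 1.181752.
Q̄ = (S_0/π) × [bracket] = (1361/π) × 1.181752 = 511.96 W/m².
— Configuration B (ϕ=+65.4°):
cos h₀ = −tan(+65.4°) tan(+9.400°) = -0.3616, h₀ = 1.9408 rad.
Bracket: h₀ sin ϕ sin δ + cos ϕ cos δ sin h₀ = 1.9408×0.90924×0.16333 + 0.41628×0.98657×0.93234 = 0.288221 + 0.382902 = 0.671123.
Q̄ = (S_0/π) × [bracket] = (1361/π) × 0.671123 = 290.74 W/m².
Ratio Q̄_A / Q̄_B = 511.96 / 290.74 = 1.761.

Q̄_A / Q̄_B ≈ 1.76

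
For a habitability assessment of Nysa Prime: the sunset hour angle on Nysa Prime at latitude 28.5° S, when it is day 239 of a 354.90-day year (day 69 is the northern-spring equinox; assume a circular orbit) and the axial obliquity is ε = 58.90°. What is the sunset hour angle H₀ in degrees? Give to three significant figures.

Solar longitude: λ_s = 360° × (239 − 69)/354.90 = 172.443°.
sin δ = sin 58.90° × sin 172.443° = 0.11261, so δ = +6.466°.
cos H₀ = −tan φ · tan δ = −tan(-28.5°) × tan(+6.466°) = 0.0615, so H₀ = 1.5092 rad = 86.47°.

H₀ = 86.5°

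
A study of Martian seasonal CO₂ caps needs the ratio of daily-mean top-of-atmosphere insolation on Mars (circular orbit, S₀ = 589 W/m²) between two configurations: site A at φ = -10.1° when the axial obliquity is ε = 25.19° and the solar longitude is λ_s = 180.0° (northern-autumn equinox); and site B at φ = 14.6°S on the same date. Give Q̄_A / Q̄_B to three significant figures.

— Configuration A (φ=-10.1°):
Solar declination: sin δ = sin ε · sin λ_s = sin 25.19° × sin 180.0° = 0.00000, so δ = +0.000°.
cos H₀ = −tan(-10.1°) tan(+0.000°) = 0.0000, H₀ = 1.5708 rad.
Bracket: H₀ sin φ sin δ + cos φ cos δ sin H₀ = 1.5708×-0.17537×0.00000 + 0.98450×1.00000×1.00000 = -0.000000 + 0.984500 = 0.984500.
Q̄ = (S₀/π) × [bracket] = (589/π) × 0.984500 = 184.58 W/m².
— Configuration B (φ=-14.6°):
cos H₀ = −tan(-14.6°) tan(+0.000°) = 0.0000, H₀ = 1.5708 rad.
Bracket: H₀ sin φ sin δ + cos φ cos δ sin H₀ = 1.5708×-0.25207×0.00000 + 0.96771×1.00000×1.00000 = -0.000000 + 0.967710 = 0.967710.
Q̄ = (S₀/π) × [bracket] = (589/π) × 0.967710 = 181.43 W/m².
Ratio Q̄_A / Q̄_B = 184.58 / 181.43 = 1.017.

Q̄_A / Q̄_B ≈ 1.02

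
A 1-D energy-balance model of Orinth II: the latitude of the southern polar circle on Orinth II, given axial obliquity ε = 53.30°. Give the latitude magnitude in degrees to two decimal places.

The polar circle is the lowest latitude that experiences at least one full rotation of continuous darkness at the northern-summer solstice; it lies at |φ| = 90° − ε = 90° − 53.30° = 36.70°.

36.70°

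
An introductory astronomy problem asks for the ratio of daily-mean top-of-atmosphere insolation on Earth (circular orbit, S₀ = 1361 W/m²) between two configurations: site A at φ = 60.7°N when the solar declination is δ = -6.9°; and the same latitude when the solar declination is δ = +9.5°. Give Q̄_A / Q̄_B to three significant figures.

— Configuration A (φ=+60.7°):
cos H₀ = −tan(+60.7°) tan(-6.900°) = 0.2156, H₀ = 1.3534 rad.
Bracket: H₀ sin φ sin δ + cos φ cos δ sin H₀ = 1.3534×0.87207×-0.12014 + 0.48938×0.99276×0.97647 = -0.141796 + 0.474405 = 0.332609.
Q̄ = (S₀/π) × [bracket] = (1361/π) × 0.332609 = 144.09 W/m².
— Configuration B (φ=+60.7°):
cos H₀ = −tan(+60.7°) tan(+9.500°) = -0.2982, H₀ = 1.8736 rad.
Bracket: H₀ sin φ sin δ + cos φ cos δ sin H₀ = 1.8736×0.87207×0.16505 + 0.48938×0.98629×0.95450 = 0.269677 + 0.460709 = 0.730386.
Q̄ = (S₀/π) × [bracket] = (1361/π) × 0.730386 = 316.42 W/m².
Ratio Q̄_A / Q̄_B = 144.09 / 316.42 = 0.4554.

Q̄_A / Q̄_B ≈ 0.455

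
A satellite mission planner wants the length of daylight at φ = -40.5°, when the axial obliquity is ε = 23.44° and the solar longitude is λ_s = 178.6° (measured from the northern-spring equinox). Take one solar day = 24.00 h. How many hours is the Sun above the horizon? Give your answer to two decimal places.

Solar declination: sin δ = sin ε · sin λ_s = sin 23.44° × sin 178.6° = 0.00972, so δ = +0.557°.
cos H₀ = −tan φ · tan δ = −tan(-40.5°) × tan(+0.557°) = 0.0083, so H₀ = 1.5625 rad = 89.52°.
Daylight = 2H₀/(2π) × 24.00 h = (1.5625/π) × 24.00 = 11.94 h.

11.94 h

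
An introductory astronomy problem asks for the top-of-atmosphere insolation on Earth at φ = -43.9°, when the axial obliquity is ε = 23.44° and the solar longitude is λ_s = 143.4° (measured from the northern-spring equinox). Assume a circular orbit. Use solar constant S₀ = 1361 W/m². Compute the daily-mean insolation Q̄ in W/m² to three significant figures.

Q̄ ≈ 200 W/m²

Solar declination: sin δ = sin ε · sin λ_s = sin 23.44° × sin 143.4° = 0.23717, so δ = +13.720°.
cos H₀ = −tan(-43.9°) tan(+13.720°) = 0.2349, H₀ = 1.3336 rad.
Bracket: H₀ sin φ sin δ + cos φ cos δ sin H₀ = 1.3336×-0.69340×0.23717 + 0.72055×0.97147×0.97201 = -0.219315 + 0.680400 = 0.461085.
Q̄ = (S₀/π) × [bracket] = (1361/π) × 0.461085 = 199.8 W/m².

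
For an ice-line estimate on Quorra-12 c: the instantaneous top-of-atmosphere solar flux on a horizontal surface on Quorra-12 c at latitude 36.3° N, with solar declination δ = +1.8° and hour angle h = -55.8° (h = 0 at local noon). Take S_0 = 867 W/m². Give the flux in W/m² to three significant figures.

409 W/m²

cos θ_z = sin ϕ sin δ + cos ϕ cos δ cos h = 0.018596 + 0.452775 = 0.471371.
Flux = S_0 · cos θ_z = 867 × 0.471371 = 408.7 W/m².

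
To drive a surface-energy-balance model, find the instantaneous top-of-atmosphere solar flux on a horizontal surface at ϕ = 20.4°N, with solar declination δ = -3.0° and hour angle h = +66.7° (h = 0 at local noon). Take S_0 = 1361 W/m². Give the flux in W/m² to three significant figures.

479 W/m²

cos θ_z = sin ϕ sin δ + cos ϕ cos δ cos h = -0.018243 + 0.370230 = 0.351987.
Flux = S_0 · cos θ_z = 1361 × 0.351987 = 479.1 W/m².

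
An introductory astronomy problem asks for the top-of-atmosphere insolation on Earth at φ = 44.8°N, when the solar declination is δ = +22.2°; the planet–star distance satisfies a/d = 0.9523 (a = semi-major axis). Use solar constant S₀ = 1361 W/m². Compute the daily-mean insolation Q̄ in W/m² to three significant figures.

Q̄ ≈ 444 W/m²

cos H₀ = −tan(+44.8°) tan(+22.200°) = -0.4053, H₀ = 1.9881 rad.
Bracket: H₀ sin φ sin δ + cos φ cos δ sin H₀ = 1.9881×0.70463×0.37784 + 0.70957×0.92587×0.91420 = 0.529307 + 0.600602 = 1.129909.
Inverse-square distance factor (a/d)² = 0.9523² = 0.906875.
Q̄ = (S₀/π) × 0.906875 × [bracket] = (1361/π) × 0.906875 × 1.129909 = 443.9 W/m².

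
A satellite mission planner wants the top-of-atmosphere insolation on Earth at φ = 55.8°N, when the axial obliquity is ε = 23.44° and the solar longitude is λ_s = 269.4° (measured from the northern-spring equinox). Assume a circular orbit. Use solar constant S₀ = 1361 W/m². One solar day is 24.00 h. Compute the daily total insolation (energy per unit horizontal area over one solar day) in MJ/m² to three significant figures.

Solar declination: sin δ = sin ε · sin λ_s = sin 23.44° × sin 269.4° = -0.39777, so δ = -23.439°.
cos H₀ = −tan(+55.8°) tan(-23.439°) = 0.6379, H₀ = 0.8790 rad.
Bracket: H₀ sin φ sin δ + cos φ cos δ sin H₀ = 0.8790×0.82708×-0.39777 + 0.56208×0.91749×0.77009 = -0.289180 + 0.397138 = 0.107958.
Q̄ = (S₀/π) × [bracket] = (1361/π) × 0.107958 = 46.770 W/m².
Daily total = Q̄ × 24.00 h × 3600 s/h = 46.770 × 24.00 × 3600 / 10⁶ = 4.041 MJ/m².

4.04 MJ/m²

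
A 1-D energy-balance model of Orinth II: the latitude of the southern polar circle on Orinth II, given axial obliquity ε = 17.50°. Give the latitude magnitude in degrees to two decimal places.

72.50°

The polar circle is the lowest latitude that experiences at least one full rotation of continuous darkness at the northern-summer solstice; it lies at |φ| = 90° − ε = 90° − 17.50° = 72.50°.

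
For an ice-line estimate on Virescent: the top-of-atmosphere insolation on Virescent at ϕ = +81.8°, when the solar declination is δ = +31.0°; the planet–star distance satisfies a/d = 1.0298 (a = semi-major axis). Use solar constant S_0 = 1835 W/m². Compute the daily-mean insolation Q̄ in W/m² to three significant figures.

Q̄ ≈ 992 W/m²

cos h₀ = −tan(+81.8°) tan(+31.000°) = -4.1697 ≤ −1 ⇒ polar day, h₀ = π.
Bracket: h₀ sin ϕ sin δ + cos ϕ cos δ sin h₀ = 3.1416×0.98978×0.51504 + 0.14263×0.85717×0.00000 = 1.601513 + 0.000000 = 1.601513.
Inverse-square distance factor (a/d)² = 1.0298² = 1.060488.
Q̄ = (S_0/π) × 1.060488 × [bracket] = (1835/π) × 1.060488 × 1.601513 = 992.0 W/m².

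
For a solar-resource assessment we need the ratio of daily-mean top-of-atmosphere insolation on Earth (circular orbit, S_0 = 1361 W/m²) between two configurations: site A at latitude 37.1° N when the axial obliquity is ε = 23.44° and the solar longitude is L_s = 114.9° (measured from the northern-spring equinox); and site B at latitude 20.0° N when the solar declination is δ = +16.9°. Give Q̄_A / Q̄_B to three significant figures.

Q̄_A / Q̄_B ≈ 1.05

— Configuration A (ϕ=+37.1°):
Solar declination: sin δ = sin ε · sin L_s = sin 23.44° × sin 114.9° = 0.36081, so δ = +21.150°.
cos h₀ = −tan(+37.1°) tan(+21.150°) = -0.2926, h₀ = 1.8677 rad.
Bracket: h₀ sin ϕ sin δ + cos ϕ cos δ sin h₀ = 1.8677×0.60321×0.36081 + 0.79758×0.93264×0.95624 = 0.406494 + 0.711304 = 1.117798.
Q̄ = (S_0/π) × [bracket] = (1361/π) × 1.117798 = 484.25 W/m².
— Configuration B (ϕ=+20.0°):
cos h₀ = −tan(+20.0°) tan(+16.900°) = -0.1106, h₀ = 1.6816 rad.
Bracket: h₀ sin ϕ sin δ + cos ϕ cos δ sin h₀ = 1.6816×0.34202×0.29070 + 0.93969×0.95681×0.99387 = 0.167193 + 0.893593 = 1.060786.
Q̄ = (S_0/π) × [bracket] = (1361/π) × 1.060786 = 459.55 W/m².
Ratio Q̄_A / Q̄_B = 484.25 / 459.55 = 1.054.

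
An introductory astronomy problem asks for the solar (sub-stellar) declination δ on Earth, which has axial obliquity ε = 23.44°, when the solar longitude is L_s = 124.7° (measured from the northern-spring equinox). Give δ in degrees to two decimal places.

δ = +19.09°

sin δ = sin ε · sin L_s = sin 23.44° × sin 124.7° = 0.327039.
δ = arcsin(0.327039) = +19.09°.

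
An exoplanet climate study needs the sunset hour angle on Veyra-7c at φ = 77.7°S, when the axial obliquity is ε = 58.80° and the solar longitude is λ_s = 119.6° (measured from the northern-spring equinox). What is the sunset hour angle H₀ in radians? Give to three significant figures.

H₀ = 0.00 rad

Solar declination: sin δ = sin ε · sin λ_s = sin 58.80° × sin 119.6° = 0.74373, so δ = +48.051°.
cos H₀ = −tan φ · tan δ = 5.1028 ≥ 1, so the host star never rises (polar night) and H₀ = 0.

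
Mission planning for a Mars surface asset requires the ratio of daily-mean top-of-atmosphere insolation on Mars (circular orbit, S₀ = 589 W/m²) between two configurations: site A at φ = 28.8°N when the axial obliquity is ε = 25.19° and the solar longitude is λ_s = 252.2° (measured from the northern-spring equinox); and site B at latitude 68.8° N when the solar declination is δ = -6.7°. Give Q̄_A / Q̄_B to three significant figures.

Q̄_A / Q̄_B ≈ 2.53

— Configuration A (φ=+28.8°):
Solar declination: sin δ = sin ε · sin λ_s = sin 25.19° × sin 252.2° = -0.40525, so δ = -23.907°.
cos H₀ = −tan(+28.8°) tan(-23.907°) = 0.2437, H₀ = 1.3246 rad.
Bracket: H₀ sin φ sin δ + cos φ cos δ sin H₀ = 1.3246×0.48175×-0.40525 + 0.87631×0.91421×0.96985 = -0.258601 + 0.776977 = 0.518376.
Q̄ = (S₀/π) × [bracket] = (589/π) × 0.518376 = 97.187 W/m².
— Configuration B (φ=+68.8°):
cos H₀ = −tan(+68.8°) tan(-6.700°) = 0.3029, H₀ = 1.2631 rad.
Bracket: H₀ sin φ sin δ + cos φ cos δ sin H₀ = 1.2631×0.93232×-0.11667 + 0.36162×0.99317×0.95303 = -0.137392 + 0.342281 = 0.204889.
Q̄ = (S₀/π) × [bracket] = (589/π) × 0.204889 = 38.414 W/m².
Ratio Q̄_A / Q̄_B = 97.187 / 38.414 = 2.530.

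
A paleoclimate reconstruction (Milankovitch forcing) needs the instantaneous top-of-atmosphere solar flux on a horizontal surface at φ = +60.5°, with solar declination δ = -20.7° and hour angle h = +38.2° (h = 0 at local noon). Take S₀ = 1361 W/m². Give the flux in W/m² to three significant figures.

74.0 W/m²

cos θ_z = sin φ sin δ + cos φ cos δ cos h = -0.307649 + 0.361993 = 0.054344.
Flux = S₀ · cos θ_z = 1361 × 0.054344 = 73.96 W/m².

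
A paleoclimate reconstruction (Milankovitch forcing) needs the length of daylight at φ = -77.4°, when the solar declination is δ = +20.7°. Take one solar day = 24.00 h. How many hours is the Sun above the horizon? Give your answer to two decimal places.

cos H₀ = −tan φ · tan δ = 1.6905 ≥ 1, so the Sun never rises (polar night) and H₀ = 0.
Daylight = 2H₀/(2π) × 24.00 h = (0.0000/π) × 24.00 = 0.00 h.

0.00 h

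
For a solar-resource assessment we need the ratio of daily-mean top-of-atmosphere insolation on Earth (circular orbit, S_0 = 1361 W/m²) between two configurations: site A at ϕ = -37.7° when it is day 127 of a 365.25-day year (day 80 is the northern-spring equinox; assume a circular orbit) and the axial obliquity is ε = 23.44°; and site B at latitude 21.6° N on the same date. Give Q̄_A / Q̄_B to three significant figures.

Q̄_A / Q̄_B ≈ 0.472

— Configuration A (ϕ=-37.7°):
Solar longitude: L_s = 360° × (127 − 80)/365.25 = 46.324°.
sin δ = sin 23.44° × sin 46.324° = 0.28771, so δ = +16.721°.
cos h₀ = −tan(-37.7°) tan(+16.721°) = 0.2322, h₀ = 1.3365 rad.
Bracket: h₀ sin ϕ sin δ + cos ϕ cos δ sin h₀ = 1.3365×-0.61153×0.28771 + 0.79122×0.95772×0.97267 = -0.235148 + 0.737057 = 0.501909.
Q̄ = (S_0/π) × [bracket] = (1361/π) × 0.501909 = 217.44 W/m².
— Configuration B (ϕ=+21.6°):
cos h₀ = −tan(+21.6°) tan(+16.721°) = -0.1189, h₀ = 1.6900 rad.
Bracket: h₀ sin ϕ sin δ + cos ϕ cos δ sin h₀ = 1.6900×0.36812×0.28771 + 0.92978×0.95772×0.99290 = 0.178991 + 0.884147 = 1.063138.
Q̄ = (S_0/π) × [bracket] = (1361/π) × 1.063138 = 460.57 W/m².
Ratio Q̄_A / Q̄_B = 217.44 / 460.57 = 0.4721.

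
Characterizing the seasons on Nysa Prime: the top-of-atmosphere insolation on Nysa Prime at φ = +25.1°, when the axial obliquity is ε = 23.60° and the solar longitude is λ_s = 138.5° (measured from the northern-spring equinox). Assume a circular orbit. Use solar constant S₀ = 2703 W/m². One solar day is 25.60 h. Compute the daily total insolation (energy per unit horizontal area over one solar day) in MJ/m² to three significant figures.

Solar declination: sin δ = sin ε · sin λ_s = sin 23.60° × sin 138.5° = 0.26528, so δ = +15.384°.
cos H₀ = −tan(+25.1°) tan(+15.384°) = -0.1289, H₀ = 1.7000 rad.
Bracket: H₀ sin φ sin δ + cos φ cos δ sin H₀ = 1.7000×0.42420×0.26528 + 0.90557×0.96417×0.99166 = 0.191304 + 0.865842 = 1.057146.
Q̄ = (S₀/π) × [bracket] = (2703/π) × 1.057146 = 909.56 W/m².
Daily total = Q̄ × 25.60 h × 3600 s/h = 909.56 × 25.60 × 3600 / 10⁶ = 83.83 MJ/m².

83.8 MJ/m²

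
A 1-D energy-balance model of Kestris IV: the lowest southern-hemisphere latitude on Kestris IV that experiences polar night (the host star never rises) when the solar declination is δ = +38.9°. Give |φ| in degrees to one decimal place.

Polar night requires cos H₀ = −tan φ tan δ ≥ 1, i.e. tan φ tan δ ≤ −1.
The boundary is |tan φ| · |tan δ| = 1, so |φ| = 90° − |δ| = 90° − 38.9° = 51.1° in the southern hemisphere.

|φ| = 51.1°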